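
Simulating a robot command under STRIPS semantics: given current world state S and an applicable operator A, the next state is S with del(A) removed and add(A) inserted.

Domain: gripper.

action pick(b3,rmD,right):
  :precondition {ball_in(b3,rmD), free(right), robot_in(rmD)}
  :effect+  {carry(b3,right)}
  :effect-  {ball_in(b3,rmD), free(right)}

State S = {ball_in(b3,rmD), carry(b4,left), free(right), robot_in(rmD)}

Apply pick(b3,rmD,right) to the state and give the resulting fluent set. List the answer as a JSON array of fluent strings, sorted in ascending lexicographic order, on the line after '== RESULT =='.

Compute (S \ del) ∪ add:
  pre ⊆ S: {ball_in(b3,rmD), free(right), robot_in(rmD)} ⊆ S  — applicable
  S \ del = {carry(b4,left), robot_in(rmD)}
  ∪ add   = {carry(b3,right), carry(b4,left), robot_in(rmD)}

== RESULT ==
["carry(b3,right)", "carry(b4,left)", "robot_in(rmD)"]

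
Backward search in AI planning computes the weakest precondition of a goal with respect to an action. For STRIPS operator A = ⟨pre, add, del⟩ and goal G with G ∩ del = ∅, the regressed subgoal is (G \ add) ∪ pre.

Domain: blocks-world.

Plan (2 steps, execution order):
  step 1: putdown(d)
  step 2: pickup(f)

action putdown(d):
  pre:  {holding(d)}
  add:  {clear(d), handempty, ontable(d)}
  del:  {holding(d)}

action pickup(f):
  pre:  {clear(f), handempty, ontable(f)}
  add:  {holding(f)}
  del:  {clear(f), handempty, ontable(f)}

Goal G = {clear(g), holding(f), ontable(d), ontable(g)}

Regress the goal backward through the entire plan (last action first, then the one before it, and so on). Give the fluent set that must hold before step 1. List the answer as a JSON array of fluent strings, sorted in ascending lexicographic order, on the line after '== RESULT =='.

Regress step by step:
  through step 2 (pickup(f)): drop {holding(f)}, keep {clear(g), ontable(d), ontable(g)}, require {clear(f), handempty, ontable(f)}
    → {clear(f), clear(g), handempty, ontable(d), ontable(f), ontable(g)}
  through step 1 (putdown(d)): drop {handempty, ontable(d)}, keep {clear(f), clear(g), ontable(f), ontable(g)}, require {holding(d)}
    → {clear(f), clear(g), holding(d), ontable(f), ontable(g)}

== RESULT ==
["clear(f)", "clear(g)", "holding(d)", "ontable(f)", "ontable(g)"]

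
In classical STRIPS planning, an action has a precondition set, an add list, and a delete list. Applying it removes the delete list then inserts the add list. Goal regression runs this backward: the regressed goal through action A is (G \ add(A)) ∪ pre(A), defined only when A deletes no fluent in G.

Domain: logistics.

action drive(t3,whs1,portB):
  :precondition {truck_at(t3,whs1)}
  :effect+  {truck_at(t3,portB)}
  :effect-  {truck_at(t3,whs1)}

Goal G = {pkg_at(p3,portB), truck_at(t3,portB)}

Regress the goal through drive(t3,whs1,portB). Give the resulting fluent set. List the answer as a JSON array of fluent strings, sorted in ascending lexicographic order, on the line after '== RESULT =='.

Compute (G \ add) ∪ pre:
  G ∩ del = {}  (empty — regression defined)
  G \ add = {pkg_at(p3,portB), truck_at(t3,portB)} \ {truck_at(t3,portB)} = {pkg_at(p3,portB)}
  ∪ pre   = {pkg_at(p3,portB)} ∪ {truck_at(t3,whs1)}
          = {pkg_at(p3,portB), truck_at(t3,whs1)}

== RESULT ==
["pkg_at(p3,portB)", "truck_at(t3,whs1)"]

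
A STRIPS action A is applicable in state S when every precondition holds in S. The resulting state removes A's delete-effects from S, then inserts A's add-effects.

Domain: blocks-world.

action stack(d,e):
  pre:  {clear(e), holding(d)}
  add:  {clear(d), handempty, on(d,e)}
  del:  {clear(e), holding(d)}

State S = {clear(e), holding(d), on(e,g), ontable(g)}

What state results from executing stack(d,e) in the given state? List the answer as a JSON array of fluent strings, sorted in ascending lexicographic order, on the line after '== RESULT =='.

Progress:
  pre ⊆ S: {clear(e), holding(d)} ⊆ S  — applicable
  S \ del = {on(e,g), ontable(g)}
  ∪ add   = {clear(d), handempty, on(d,e), on(e,g), ontable(g)}

== RESULT ==
["clear(d)", "handempty", "on(d,e)", "on(e,g)", "ontable(g)"]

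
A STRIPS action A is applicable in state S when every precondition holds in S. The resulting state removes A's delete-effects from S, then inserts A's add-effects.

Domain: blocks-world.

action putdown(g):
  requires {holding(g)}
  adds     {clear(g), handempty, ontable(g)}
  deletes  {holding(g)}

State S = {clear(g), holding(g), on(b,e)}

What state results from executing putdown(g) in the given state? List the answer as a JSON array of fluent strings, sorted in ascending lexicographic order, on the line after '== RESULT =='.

Compute (S \ del) ∪ add:
  pre ⊆ S: {holding(g)} ⊆ S  — applicable
  S \ del = {clear(g), on(b,e)}
  ∪ add   = {clear(g), handempty, on(b,e), ontable(g)}

== RESULT ==
["clear(g)", "handempty", "on(b,e)", "ontable(g)"]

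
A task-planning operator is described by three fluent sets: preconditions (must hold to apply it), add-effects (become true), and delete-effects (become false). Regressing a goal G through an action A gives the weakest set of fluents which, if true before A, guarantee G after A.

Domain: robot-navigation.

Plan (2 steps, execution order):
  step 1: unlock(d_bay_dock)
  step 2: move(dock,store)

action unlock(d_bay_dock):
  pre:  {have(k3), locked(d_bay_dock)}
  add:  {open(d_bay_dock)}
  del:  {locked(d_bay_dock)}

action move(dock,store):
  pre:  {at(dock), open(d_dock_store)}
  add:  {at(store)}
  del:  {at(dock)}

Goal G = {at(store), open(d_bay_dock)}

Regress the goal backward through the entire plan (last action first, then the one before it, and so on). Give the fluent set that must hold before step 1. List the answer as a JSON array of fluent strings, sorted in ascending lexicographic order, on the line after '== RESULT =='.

Work backward from the goal:
  through step 2 (move(dock,store)): drop {at(store)}, keep {open(d_bay_dock)}, require {at(dock), open(d_dock_store)}
    → {at(dock), open(d_bay_dock), open(d_dock_store)}
  through step 1 (unlock(d_bay_dock)): drop {open(d_bay_dock)}, keep {at(dock), open(d_dock_store)}, require {have(k3), locked(d_bay_dock)}
    → {at(dock), have(k3), locked(d_bay_dock), open(d_dock_store)}

== RESULT ==
["at(dock)", "have(k3)", "locked(d_bay_dock)", "open(d_dock_store)"]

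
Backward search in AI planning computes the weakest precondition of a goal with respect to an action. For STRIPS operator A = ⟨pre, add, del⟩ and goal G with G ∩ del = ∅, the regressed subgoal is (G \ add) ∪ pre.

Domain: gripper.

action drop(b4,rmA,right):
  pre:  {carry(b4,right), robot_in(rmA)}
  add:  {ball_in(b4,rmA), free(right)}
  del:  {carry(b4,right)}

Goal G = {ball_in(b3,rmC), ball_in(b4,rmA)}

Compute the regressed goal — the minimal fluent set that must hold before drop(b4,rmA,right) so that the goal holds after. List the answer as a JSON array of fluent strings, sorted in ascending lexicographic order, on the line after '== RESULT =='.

Compute (G \ add) ∪ pre:
  G ∩ del = {}  (empty — regression defined)
  G \ add = {ball_in(b3,rmC), ball_in(b4,rmA)} \ {ball_in(b4,rmA), free(right)} = {ball_in(b3,rmC)}
  ∪ pre   = {ball_in(b3,rmC)} ∪ {carry(b4,right), robot_in(rmA)}
          = {ball_in(b3,rmC), carry(b4,right), robot_in(rmA)}

== RESULT ==
["ball_in(b3,rmC)", "carry(b4,right)", "robot_in(rmA)"]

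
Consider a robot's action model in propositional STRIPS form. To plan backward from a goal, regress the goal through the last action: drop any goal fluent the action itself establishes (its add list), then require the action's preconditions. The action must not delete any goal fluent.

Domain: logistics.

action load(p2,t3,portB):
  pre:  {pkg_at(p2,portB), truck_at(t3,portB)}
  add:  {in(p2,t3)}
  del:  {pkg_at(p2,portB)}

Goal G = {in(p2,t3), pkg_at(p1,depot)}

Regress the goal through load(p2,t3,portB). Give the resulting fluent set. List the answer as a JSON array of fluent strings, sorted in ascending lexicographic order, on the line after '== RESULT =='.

Regress:
  G ∩ del = {}  (empty — regression defined)
  G \ add = {in(p2,t3), pkg_at(p1,depot)} \ {in(p2,t3)} = {pkg_at(p1,depot)}
  ∪ pre   = {pkg_at(p1,depot)} ∪ {pkg_at(p2,portB), truck_at(t3,portB)}
          = {pkg_at(p1,depot), pkg_at(p2,portB), truck_at(t3,portB)}

== RESULT ==
["pkg_at(p1,depot)", "pkg_at(p2,portB)", "truck_at(t3,portB)"]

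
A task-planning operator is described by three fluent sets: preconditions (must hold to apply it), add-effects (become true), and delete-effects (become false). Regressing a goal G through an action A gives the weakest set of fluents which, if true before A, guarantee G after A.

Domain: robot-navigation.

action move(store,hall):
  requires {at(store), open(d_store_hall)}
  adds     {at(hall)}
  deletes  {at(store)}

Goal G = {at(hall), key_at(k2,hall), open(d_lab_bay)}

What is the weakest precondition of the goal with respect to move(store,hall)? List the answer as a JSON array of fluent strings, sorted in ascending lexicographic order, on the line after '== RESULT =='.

Compute (G \ add) ∪ pre:
  G ∩ del = {}  (empty — regression defined)
  G \ add = {at(hall), key_at(k2,hall), open(d_lab_bay)} \ {at(hall)} = {key_at(k2,hall), open(d_lab_bay)}
  ∪ pre   = {key_at(k2,hall), open(d_lab_bay)} ∪ {at(store), open(d_store_hall)}
          = {at(store), key_at(k2,hall), open(d_lab_bay), open(d_store_hall)}

== RESULT ==
["at(store)", "key_at(k2,hall)", "open(d_lab_bay)", "open(d_store_hall)"]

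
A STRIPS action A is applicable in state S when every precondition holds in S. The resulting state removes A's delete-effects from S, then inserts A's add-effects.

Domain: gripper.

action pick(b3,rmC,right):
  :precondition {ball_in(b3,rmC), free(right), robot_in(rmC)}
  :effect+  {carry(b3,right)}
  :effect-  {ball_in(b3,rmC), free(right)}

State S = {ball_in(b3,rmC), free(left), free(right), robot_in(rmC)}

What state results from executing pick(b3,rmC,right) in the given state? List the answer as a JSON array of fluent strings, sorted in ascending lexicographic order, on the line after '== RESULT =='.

Compute (S \ del) ∪ add:
  pre ⊆ S: {ball_in(b3,rmC), free(right), robot_in(rmC)} ⊆ S  — applicable
  S \ del = {free(left), robot_in(rmC)}
  ∪ add   = {carry(b3,right), free(left), robot_in(rmC)}

== RESULT ==
["carry(b3,right)", "free(left)", "robot_in(rmC)"]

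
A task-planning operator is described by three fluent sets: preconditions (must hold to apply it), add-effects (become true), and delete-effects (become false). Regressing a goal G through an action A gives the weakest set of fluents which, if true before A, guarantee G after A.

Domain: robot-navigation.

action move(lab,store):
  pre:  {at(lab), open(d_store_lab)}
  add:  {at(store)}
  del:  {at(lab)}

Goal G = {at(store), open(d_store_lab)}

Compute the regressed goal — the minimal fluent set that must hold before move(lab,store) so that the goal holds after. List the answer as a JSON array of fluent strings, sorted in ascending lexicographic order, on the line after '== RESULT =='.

Compute (G \ add) ∪ pre:
  G ∩ del = {}  (empty — regression defined)
  G \ add = {at(store), open(d_store_lab)} \ {at(store)} = {open(d_store_lab)}
  ∪ pre   = {open(d_store_lab)} ∪ {at(lab), open(d_store_lab)}
          = {at(lab), open(d_store_lab)}

== RESULT ==
["at(lab)", "open(d_store_lab)"]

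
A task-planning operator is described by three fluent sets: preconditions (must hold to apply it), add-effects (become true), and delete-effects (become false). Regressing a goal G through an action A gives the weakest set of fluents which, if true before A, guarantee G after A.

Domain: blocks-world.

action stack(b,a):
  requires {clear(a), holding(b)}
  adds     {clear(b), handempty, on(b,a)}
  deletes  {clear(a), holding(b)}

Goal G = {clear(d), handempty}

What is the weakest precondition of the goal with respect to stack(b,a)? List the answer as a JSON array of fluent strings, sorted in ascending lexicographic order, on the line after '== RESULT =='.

Compute (G \ add) ∪ pre:
  G ∩ del = {}  (empty — regression defined)
  G \ add = {clear(d), handempty} \ {clear(b), handempty, on(b,a)} = {clear(d)}
  ∪ pre   = {clear(d)} ∪ {clear(a), holding(b)}
          = {clear(a), clear(d), holding(b)}

== RESULT ==
["clear(a)", "clear(d)", "holding(b)"]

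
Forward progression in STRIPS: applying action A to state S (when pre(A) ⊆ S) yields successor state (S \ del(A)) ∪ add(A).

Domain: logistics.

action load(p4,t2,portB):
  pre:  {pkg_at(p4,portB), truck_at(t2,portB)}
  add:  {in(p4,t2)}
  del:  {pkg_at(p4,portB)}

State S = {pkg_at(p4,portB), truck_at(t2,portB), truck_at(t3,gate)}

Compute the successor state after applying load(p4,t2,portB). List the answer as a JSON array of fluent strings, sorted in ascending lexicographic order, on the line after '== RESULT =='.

Compute (S \ del) ∪ add:
  pre ⊆ S: {pkg_at(p4,portB), truck_at(t2,portB)} ⊆ S  — applicable
  S \ del = {truck_at(t2,portB), truck_at(t3,gate)}
  ∪ add   = {in(p4,t2), truck_at(t2,portB), truck_at(t3,gate)}

== RESULT ==
["in(p4,t2)", "truck_at(t2,portB)", "truck_at(t3,gate)"]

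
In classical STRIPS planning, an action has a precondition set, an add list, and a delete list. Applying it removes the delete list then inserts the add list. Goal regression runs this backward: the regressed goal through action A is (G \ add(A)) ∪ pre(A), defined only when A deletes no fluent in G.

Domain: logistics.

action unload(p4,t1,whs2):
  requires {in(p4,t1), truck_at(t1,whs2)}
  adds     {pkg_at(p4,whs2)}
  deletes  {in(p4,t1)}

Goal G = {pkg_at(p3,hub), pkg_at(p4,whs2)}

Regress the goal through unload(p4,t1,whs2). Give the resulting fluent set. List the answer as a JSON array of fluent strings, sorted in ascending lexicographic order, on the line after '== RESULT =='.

Compute (G \ add) ∪ pre:
  G ∩ del = {}  (empty — regression defined)
  G \ add = {pkg_at(p3,hub), pkg_at(p4,whs2)} \ {pkg_at(p4,whs2)} = {pkg_at(p3,hub)}
  ∪ pre   = {pkg_at(p3,hub)} ∪ {in(p4,t1), truck_at(t1,whs2)}
          = {in(p4,t1), pkg_at(p3,hub), truck_at(t1,whs2)}

== RESULT ==
["in(p4,t1)", "pkg_at(p3,hub)", "truck_at(t1,whs2)"]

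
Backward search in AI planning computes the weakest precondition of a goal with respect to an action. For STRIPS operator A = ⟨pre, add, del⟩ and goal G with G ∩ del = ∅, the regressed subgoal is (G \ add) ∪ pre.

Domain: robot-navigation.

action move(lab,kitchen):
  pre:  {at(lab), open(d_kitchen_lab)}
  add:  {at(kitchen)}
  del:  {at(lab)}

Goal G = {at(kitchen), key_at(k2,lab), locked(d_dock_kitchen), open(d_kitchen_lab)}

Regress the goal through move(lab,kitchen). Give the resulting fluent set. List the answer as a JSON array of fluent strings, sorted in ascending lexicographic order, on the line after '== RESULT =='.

Compute (G \ add) ∪ pre:
  G ∩ del = {}  (empty — regression defined)
  G \ add = {at(kitchen), key_at(k2,lab), locked(d_dock_kitchen), open(d_kitchen_lab)} \ {at(kitchen)} = {key_at(k2,lab), locked(d_dock_kitchen), open(d_kitchen_lab)}
  ∪ pre   = {key_at(k2,lab), locked(d_dock_kitchen), open(d_kitchen_lab)} ∪ {at(lab), open(d_kitchen_lab)}
          = {at(lab), key_at(k2,lab), locked(d_dock_kitchen), open(d_kitchen_lab)}

== RESULT ==
["at(lab)", "key_at(k2,lab)", "locked(d_dock_kitchen)", "open(d_kitchen_lab)"]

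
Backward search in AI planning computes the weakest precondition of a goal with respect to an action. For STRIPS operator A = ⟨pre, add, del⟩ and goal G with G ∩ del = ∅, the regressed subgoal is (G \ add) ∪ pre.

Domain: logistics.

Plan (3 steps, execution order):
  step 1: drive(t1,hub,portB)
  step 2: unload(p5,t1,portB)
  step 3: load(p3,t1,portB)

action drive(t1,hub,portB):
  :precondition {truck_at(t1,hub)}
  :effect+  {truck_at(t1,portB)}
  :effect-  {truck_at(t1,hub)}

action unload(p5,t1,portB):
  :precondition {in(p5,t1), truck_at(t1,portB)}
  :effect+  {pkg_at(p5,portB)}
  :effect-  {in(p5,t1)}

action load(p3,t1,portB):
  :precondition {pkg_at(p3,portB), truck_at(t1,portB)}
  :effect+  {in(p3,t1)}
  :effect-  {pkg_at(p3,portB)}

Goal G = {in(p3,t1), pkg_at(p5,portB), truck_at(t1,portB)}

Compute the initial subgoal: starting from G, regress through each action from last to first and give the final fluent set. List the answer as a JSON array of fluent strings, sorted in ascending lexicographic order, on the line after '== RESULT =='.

Regress step by step:
  through step 3 (load(p3,t1,portB)): drop {in(p3,t1)}, keep {pkg_at(p5,portB), truck_at(t1,portB)}, require {pkg_at(p3,portB), truck_at(t1,portB)}
    → {pkg_at(p3,portB), pkg_at(p5,portB), truck_at(t1,portB)}
  through step 2 (unload(p5,t1,portB)): drop {pkg_at(p5,portB)}, keep {pkg_at(p3,portB), truck_at(t1,portB)}, require {in(p5,t1), truck_at(t1,portB)}
    → {in(p5,t1), pkg_at(p3,portB), truck_at(t1,portB)}
  through step 1 (drive(t1,hub,portB)): drop {truck_at(t1,portB)}, keep {in(p5,t1), pkg_at(p3,portB)}, require {truck_at(t1,hub)}
    → {in(p5,t1), pkg_at(p3,portB), truck_at(t1,hub)}

== RESULT ==
["in(p5,t1)", "pkg_at(p3,portB)", "truck_at(t1,hub)"]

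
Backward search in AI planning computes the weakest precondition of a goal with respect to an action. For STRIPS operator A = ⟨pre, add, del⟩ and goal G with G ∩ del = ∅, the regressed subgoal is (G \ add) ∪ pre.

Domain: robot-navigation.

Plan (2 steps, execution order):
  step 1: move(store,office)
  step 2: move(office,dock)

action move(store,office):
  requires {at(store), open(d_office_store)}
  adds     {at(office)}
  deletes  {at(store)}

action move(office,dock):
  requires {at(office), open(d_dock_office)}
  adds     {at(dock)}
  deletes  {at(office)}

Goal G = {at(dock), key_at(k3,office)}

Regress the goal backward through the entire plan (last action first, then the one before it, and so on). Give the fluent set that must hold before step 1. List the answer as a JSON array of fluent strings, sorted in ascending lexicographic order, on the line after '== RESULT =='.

Work backward from the goal:
  through step 2 (move(office,dock)): drop {at(dock)}, keep {key_at(k3,office)}, require {at(office), open(d_dock_office)}
    → {at(office), key_at(k3,office), open(d_dock_office)}
  through step 1 (move(store,office)): drop {at(office)}, keep {key_at(k3,office), open(d_dock_office)}, require {at(store), open(d_office_store)}
    → {at(store), key_at(k3,office), open(d_dock_office), open(d_office_store)}

== RESULT ==
["at(store)", "key_at(k3,office)", "open(d_dock_office)", "open(d_office_store)"]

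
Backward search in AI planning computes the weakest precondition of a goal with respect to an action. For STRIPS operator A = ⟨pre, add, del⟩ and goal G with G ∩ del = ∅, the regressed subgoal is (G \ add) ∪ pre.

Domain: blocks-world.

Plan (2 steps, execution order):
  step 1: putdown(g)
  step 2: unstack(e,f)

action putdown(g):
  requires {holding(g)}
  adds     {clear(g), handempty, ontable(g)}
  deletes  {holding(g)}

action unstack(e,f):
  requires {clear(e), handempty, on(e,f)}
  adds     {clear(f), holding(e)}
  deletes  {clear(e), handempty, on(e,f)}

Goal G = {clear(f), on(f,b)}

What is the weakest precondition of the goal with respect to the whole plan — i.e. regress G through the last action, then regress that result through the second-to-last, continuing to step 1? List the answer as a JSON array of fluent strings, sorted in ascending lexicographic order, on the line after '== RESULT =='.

Work backward from the goal:
  through step 2 (unstack(e,f)): drop {clear(f)}, keep {on(f,b)}, require {clear(e), handempty, on(e,f)}
    → {clear(e), handempty, on(e,f), on(f,b)}
  through step 1 (putdown(g)): drop {handempty}, keep {clear(e), on(e,f), on(f,b)}, require {holding(g)}
    → {clear(e), holding(g), on(e,f), on(f,b)}

== RESULT ==
["clear(e)", "holding(g)", "on(e,f)", "on(f,b)"]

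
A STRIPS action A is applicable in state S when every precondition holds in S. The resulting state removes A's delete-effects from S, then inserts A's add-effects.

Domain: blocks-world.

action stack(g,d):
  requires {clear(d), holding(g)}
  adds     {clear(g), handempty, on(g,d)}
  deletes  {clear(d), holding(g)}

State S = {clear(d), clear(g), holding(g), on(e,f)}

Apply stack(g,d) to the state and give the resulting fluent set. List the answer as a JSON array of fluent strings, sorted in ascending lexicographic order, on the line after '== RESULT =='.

Progress:
  pre ⊆ S: {clear(d), holding(g)} ⊆ S  — applicable
  S \ del = {clear(g), on(e,f)}
  ∪ add   = {clear(g), handempty, on(e,f), on(g,d)}

== RESULT ==
["clear(g)", "handempty", "on(e,f)", "on(g,d)"]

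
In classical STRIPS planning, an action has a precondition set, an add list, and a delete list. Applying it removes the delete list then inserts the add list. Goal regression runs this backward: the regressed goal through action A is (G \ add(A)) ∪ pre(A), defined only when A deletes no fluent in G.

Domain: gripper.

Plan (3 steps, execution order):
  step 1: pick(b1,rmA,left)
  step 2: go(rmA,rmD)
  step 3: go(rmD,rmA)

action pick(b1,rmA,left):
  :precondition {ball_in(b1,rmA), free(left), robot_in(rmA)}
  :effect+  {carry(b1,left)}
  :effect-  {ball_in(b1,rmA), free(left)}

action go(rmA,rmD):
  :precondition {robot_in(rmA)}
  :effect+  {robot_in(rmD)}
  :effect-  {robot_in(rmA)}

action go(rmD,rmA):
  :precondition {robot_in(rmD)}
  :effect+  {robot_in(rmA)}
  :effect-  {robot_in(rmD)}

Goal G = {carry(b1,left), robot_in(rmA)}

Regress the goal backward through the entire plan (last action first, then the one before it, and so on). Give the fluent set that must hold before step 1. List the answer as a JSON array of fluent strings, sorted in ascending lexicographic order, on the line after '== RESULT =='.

Regress step by step:
  through step 3 (go(rmD,rmA)): drop {robot_in(rmA)}, keep {carry(b1,left)}, require {robot_in(rmD)}
    → {carry(b1,left), robot_in(rmD)}
  through step 2 (go(rmA,rmD)): drop {robot_in(rmD)}, keep {carry(b1,left)}, require {robot_in(rmA)}
    → {carry(b1,left), robot_in(rmA)}
  through step 1 (pick(b1,rmA,left)): drop {carry(b1,left)}, keep {robot_in(rmA)}, require {ball_in(b1,rmA), free(left), robot_in(rmA)}
    → {ball_in(b1,rmA), free(left), robot_in(rmA)}

== RESULT ==
["ball_in(b1,rmA)", "free(left)", "robot_in(rmA)"]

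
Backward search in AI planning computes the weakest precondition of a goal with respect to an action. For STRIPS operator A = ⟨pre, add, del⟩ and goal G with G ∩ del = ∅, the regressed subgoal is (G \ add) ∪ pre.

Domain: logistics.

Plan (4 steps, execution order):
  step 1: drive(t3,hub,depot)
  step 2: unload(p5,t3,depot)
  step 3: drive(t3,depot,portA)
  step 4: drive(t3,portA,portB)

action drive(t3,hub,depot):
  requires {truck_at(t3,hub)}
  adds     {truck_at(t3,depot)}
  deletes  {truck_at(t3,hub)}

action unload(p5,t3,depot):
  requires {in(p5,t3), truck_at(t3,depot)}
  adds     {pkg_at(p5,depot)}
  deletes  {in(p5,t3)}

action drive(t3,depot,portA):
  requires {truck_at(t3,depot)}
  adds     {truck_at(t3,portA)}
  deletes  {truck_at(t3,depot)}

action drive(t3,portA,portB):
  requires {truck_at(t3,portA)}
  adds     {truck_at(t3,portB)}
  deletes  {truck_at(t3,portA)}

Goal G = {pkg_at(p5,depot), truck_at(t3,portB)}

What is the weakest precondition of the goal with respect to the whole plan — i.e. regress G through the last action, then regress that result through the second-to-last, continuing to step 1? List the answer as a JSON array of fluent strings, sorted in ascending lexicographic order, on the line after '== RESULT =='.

Regress step by step:
  through step 4 (drive(t3,portA,portB)): drop {truck_at(t3,portB)}, keep {pkg_at(p5,depot)}, require {truck_at(t3,portA)}
    → {pkg_at(p5,depot), truck_at(t3,portA)}
  through step 3 (drive(t3,depot,portA)): drop {truck_at(t3,portA)}, keep {pkg_at(p5,depot)}, require {truck_at(t3,depot)}
    → {pkg_at(p5,depot), truck_at(t3,depot)}
  through step 2 (unload(p5,t3,depot)): drop {pkg_at(p5,depot)}, keep {truck_at(t3,depot)}, require {in(p5,t3), truck_at(t3,depot)}
    → {in(p5,t3), truck_at(t3,depot)}
  through step 1 (drive(t3,hub,depot)): drop {truck_at(t3,depot)}, keep {in(p5,t3)}, require {truck_at(t3,hub)}
    → {in(p5,t3), truck_at(t3,hub)}

== RESULT ==
["in(p5,t3)", "truck_at(t3,hub)"]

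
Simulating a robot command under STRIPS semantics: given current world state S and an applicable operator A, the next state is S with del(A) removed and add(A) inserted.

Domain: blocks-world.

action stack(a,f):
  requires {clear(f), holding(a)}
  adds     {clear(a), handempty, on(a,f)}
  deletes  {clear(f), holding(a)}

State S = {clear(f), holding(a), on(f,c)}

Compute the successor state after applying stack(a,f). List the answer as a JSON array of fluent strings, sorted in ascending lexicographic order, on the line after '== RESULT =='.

Compute (S \ del) ∪ add:
  pre ⊆ S: {clear(f), holding(a)} ⊆ S  — applicable
  S \ del = {on(f,c)}
  ∪ add   = {clear(a), handempty, on(a,f), on(f,c)}

== RESULT ==
["clear(a)", "handempty", "on(a,f)", "on(f,c)"]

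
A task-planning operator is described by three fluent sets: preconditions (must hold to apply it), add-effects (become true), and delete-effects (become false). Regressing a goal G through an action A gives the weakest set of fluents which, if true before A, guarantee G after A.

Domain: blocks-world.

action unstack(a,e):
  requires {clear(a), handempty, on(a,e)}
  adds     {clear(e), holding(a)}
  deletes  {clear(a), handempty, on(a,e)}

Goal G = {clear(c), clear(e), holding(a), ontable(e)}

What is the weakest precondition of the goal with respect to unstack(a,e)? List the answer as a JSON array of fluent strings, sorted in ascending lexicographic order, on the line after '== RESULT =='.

Compute (G \ add) ∪ pre:
  G ∩ del = {}  (empty — regression defined)
  G \ add = {clear(c), clear(e), holding(a), ontable(e)} \ {clear(e), holding(a)} = {clear(c), ontable(e)}
  ∪ pre   = {clear(c), ontable(e)} ∪ {clear(a), handempty, on(a,e)}
          = {clear(a), clear(c), handempty, on(a,e), ontable(e)}

== RESULT ==
["clear(a)", "clear(c)", "handempty", "on(a,e)", "ontable(e)"]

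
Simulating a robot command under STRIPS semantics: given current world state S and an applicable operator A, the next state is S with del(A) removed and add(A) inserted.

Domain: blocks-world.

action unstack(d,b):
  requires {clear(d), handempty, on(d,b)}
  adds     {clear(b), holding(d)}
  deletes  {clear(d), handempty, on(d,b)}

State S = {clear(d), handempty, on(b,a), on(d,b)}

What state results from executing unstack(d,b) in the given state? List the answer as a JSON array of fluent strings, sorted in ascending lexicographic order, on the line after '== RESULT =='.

Compute (S \ del) ∪ add:
  pre ⊆ S: {clear(d), handempty, on(d,b)} ⊆ S  — applicable
  S \ del = {on(b,a)}
  ∪ add   = {clear(b), holding(d), on(b,a)}

== RESULT ==
["clear(b)", "holding(d)", "on(b,a)"]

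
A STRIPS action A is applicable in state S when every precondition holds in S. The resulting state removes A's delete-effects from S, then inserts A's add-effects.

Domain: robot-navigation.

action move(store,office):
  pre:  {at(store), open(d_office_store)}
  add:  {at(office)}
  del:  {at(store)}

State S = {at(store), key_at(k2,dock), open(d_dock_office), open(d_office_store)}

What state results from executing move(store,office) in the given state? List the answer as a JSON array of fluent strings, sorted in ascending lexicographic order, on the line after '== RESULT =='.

Progress:
  pre ⊆ S: {at(store), open(d_office_store)} ⊆ S  — applicable
  S \ del = {key_at(k2,dock), open(d_dock_office), open(d_office_store)}
  ∪ add   = {at(office), key_at(k2,dock), open(d_dock_office), open(d_office_store)}

== RESULT ==
["at(office)", "key_at(k2,dock)", "open(d_dock_office)", "open(d_office_store)"]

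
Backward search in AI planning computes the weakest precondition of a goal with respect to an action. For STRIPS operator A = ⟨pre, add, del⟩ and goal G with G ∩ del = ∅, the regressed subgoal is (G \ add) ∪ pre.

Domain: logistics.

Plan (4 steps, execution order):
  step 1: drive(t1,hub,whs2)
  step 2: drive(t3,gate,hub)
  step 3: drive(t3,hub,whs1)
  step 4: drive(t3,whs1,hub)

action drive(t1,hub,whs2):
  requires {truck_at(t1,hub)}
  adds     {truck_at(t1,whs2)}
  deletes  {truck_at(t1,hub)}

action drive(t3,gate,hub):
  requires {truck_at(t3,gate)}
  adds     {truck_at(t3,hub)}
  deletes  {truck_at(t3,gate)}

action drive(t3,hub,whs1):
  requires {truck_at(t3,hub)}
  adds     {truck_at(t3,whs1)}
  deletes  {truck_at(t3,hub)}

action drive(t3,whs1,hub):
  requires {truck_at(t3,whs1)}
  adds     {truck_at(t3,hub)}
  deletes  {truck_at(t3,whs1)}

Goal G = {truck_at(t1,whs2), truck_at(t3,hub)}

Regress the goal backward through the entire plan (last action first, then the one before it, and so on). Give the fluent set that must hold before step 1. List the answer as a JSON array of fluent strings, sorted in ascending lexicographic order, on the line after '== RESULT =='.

Work backward from the goal:
  through step 4 (drive(t3,whs1,hub)): drop {truck_at(t3,hub)}, keep {truck_at(t1,whs2)}, require {truck_at(t3,whs1)}
    → {truck_at(t1,whs2), truck_at(t3,whs1)}
  through step 3 (drive(t3,hub,whs1)): drop {truck_at(t3,whs1)}, keep {truck_at(t1,whs2)}, require {truck_at(t3,hub)}
    → {truck_at(t1,whs2), truck_at(t3,hub)}
  through step 2 (drive(t3,gate,hub)): drop {truck_at(t3,hub)}, keep {truck_at(t1,whs2)}, require {truck_at(t3,gate)}
    → {truck_at(t1,whs2), truck_at(t3,gate)}
  through step 1 (drive(t1,hub,whs2)): drop {truck_at(t1,whs2)}, keep {truck_at(t3,gate)}, require {truck_at(t1,hub)}
    → {truck_at(t1,hub), truck_at(t3,gate)}

== RESULT ==
["truck_at(t1,hub)", "truck_at(t3,gate)"]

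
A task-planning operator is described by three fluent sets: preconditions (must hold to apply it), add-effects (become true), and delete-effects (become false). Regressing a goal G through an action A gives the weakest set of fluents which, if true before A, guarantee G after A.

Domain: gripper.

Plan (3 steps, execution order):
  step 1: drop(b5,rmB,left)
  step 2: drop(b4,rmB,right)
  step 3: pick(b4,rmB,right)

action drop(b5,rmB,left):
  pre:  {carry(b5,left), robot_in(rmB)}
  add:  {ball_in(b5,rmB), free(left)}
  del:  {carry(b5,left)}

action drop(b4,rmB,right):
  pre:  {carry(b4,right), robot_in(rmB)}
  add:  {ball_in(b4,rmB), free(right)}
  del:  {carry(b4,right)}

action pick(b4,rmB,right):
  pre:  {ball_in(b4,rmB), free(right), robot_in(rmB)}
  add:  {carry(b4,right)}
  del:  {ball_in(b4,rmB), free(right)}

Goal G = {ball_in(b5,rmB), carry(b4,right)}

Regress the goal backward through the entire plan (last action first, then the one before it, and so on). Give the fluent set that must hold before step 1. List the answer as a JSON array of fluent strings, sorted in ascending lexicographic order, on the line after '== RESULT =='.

Work backward from the goal:
  through step 3 (pick(b4,rmB,right)): drop {carry(b4,right)}, keep {ball_in(b5,rmB)}, require {ball_in(b4,rmB), free(right), robot_in(rmB)}
    → {ball_in(b4,rmB), ball_in(b5,rmB), free(right), robot_in(rmB)}
  through step 2 (drop(b4,rmB,right)): drop {ball_in(b4,rmB), free(right)}, keep {ball_in(b5,rmB), robot_in(rmB)}, require {carry(b4,right), robot_in(rmB)}
    → {ball_in(b5,rmB), carry(b4,right), robot_in(rmB)}
  through step 1 (drop(b5,rmB,left)): drop {ball_in(b5,rmB)}, keep {carry(b4,right), robot_in(rmB)}, require {carry(b5,left), robot_in(rmB)}
    → {carry(b4,right), carry(b5,left), robot_in(rmB)}

== RESULT ==
["carry(b4,right)", "carry(b5,left)", "robot_in(rmB)"]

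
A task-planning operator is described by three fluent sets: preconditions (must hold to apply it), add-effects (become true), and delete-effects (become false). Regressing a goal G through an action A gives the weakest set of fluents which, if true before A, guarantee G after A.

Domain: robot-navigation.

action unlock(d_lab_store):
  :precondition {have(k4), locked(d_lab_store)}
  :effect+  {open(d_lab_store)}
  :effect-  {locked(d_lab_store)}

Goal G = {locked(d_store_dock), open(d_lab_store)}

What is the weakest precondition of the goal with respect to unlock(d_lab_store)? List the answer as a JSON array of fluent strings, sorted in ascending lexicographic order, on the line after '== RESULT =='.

Regress:
  G ∩ del = {}  (empty — regression defined)
  G \ add = {locked(d_store_dock), open(d_lab_store)} \ {open(d_lab_store)} = {locked(d_store_dock)}
  ∪ pre   = {locked(d_store_dock)} ∪ {have(k4), locked(d_lab_store)}
          = {have(k4), locked(d_lab_store), locked(d_store_dock)}

== RESULT ==
["have(k4)", "locked(d_lab_store)", "locked(d_store_dock)"]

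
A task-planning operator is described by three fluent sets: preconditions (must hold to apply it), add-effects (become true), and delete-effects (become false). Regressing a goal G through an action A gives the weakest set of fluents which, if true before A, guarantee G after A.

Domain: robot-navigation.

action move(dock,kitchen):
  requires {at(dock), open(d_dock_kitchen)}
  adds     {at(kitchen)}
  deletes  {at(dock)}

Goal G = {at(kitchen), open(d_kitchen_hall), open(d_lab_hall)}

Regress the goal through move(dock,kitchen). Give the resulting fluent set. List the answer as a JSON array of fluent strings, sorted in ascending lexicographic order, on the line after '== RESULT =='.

Regress:
  G ∩ del = {}  (empty — regression defined)
  G \ add = {at(kitchen), open(d_kitchen_hall), open(d_lab_hall)} \ {at(kitchen)} = {open(d_kitchen_hall), open(d_lab_hall)}
  ∪ pre   = {open(d_kitchen_hall), open(d_lab_hall)} ∪ {at(dock), open(d_dock_kitchen)}
          = {at(dock), open(d_dock_kitchen), open(d_kitchen_hall), open(d_lab_hall)}

== RESULT ==
["at(dock)", "open(d_dock_kitchen)", "open(d_kitchen_hall)", "open(d_lab_hall)"]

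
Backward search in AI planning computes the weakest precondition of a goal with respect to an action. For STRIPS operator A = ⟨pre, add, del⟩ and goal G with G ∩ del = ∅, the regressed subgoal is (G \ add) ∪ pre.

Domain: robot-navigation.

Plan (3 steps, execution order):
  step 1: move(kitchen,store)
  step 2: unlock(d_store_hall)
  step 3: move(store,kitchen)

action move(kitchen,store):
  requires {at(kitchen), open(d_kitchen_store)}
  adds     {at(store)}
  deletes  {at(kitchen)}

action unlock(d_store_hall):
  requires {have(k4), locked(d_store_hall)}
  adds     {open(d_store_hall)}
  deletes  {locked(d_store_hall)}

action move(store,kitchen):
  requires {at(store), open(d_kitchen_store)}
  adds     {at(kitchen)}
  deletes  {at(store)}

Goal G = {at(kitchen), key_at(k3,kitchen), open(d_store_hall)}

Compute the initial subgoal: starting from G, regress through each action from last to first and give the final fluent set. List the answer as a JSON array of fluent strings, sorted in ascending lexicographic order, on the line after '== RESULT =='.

Work backward from the goal:
  through step 3 (move(store,kitchen)): drop {at(kitchen)}, keep {key_at(k3,kitchen), open(d_store_hall)}, require {at(store), open(d_kitchen_store)}
    → {at(store), key_at(k3,kitchen), open(d_kitchen_store), open(d_store_hall)}
  through step 2 (unlock(d_store_hall)): drop {open(d_store_hall)}, keep {at(store), key_at(k3,kitchen), open(d_kitchen_store)}, require {have(k4), locked(d_store_hall)}
    → {at(store), have(k4), key_at(k3,kitchen), locked(d_store_hall), open(d_kitchen_store)}
  through step 1 (move(kitchen,store)): drop {at(store)}, keep {have(k4), key_at(k3,kitchen), locked(d_store_hall), open(d_kitchen_store)}, require {at(kitchen), open(d_kitchen_store)}
    → {at(kitchen), have(k4), key_at(k3,kitchen), locked(d_store_hall), open(d_kitchen_store)}

== RESULT ==
["at(kitchen)", "have(k4)", "key_at(k3,kitchen)", "locked(d_store_hall)", "open(d_kitchen_store)"]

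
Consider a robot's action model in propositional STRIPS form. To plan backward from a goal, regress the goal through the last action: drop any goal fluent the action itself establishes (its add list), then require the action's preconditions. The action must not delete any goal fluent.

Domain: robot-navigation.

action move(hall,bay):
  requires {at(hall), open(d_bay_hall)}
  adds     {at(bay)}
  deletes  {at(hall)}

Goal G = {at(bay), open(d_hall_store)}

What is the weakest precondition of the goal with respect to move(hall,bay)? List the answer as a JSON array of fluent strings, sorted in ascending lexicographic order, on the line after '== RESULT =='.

Regress:
  G ∩ del = {}  (empty — regression defined)
  G \ add = {at(bay), open(d_hall_store)} \ {at(bay)} = {open(d_hall_store)}
  ∪ pre   = {open(d_hall_store)} ∪ {at(hall), open(d_bay_hall)}
          = {at(hall), open(d_bay_hall), open(d_hall_store)}

== RESULT ==
["at(hall)", "open(d_bay_hall)", "open(d_hall_store)"]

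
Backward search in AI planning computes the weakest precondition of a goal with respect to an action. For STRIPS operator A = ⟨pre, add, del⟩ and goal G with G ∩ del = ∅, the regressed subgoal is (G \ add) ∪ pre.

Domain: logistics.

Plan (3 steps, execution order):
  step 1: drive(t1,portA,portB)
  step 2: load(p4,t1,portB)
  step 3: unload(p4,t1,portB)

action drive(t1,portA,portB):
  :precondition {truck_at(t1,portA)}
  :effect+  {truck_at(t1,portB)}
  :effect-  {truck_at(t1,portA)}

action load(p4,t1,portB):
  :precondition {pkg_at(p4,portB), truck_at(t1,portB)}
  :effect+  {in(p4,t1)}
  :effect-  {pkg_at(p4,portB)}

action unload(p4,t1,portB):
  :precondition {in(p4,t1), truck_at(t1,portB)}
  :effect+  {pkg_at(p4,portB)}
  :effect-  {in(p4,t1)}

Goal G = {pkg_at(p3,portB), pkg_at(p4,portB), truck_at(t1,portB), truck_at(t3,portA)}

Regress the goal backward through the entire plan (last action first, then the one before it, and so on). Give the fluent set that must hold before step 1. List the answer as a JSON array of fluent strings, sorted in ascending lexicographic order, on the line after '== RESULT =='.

Regress step by step:
  through step 3 (unload(p4,t1,portB)): drop {pkg_at(p4,portB)}, keep {pkg_at(p3,portB), truck_at(t1,portB), truck_at(t3,portA)}, require {in(p4,t1), truck_at(t1,portB)}
    → {in(p4,t1), pkg_at(p3,portB), truck_at(t1,portB), truck_at(t3,portA)}
  through step 2 (load(p4,t1,portB)): drop {in(p4,t1)}, keep {pkg_at(p3,portB), truck_at(t1,portB), truck_at(t3,portA)}, require {pkg_at(p4,portB), truck_at(t1,portB)}
    → {pkg_at(p3,portB), pkg_at(p4,portB), truck_at(t1,portB), truck_at(t3,portA)}
  through step 1 (drive(t1,portA,portB)): drop {truck_at(t1,portB)}, keep {pkg_at(p3,portB), pkg_at(p4,portB), truck_at(t3,portA)}, require {truck_at(t1,portA)}
    → {pkg_at(p3,portB), pkg_at(p4,portB), truck_at(t1,portA), truck_at(t3,portA)}

== RESULT ==
["pkg_at(p3,portB)", "pkg_at(p4,portB)", "truck_at(t1,portA)", "truck_at(t3,portA)"]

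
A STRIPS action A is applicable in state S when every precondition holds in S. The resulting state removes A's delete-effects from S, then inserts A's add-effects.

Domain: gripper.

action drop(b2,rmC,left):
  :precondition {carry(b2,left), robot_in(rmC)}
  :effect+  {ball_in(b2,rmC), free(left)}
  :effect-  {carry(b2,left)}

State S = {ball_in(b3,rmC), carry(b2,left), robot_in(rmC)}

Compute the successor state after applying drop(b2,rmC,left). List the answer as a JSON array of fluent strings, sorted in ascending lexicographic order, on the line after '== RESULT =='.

Progress:
  pre ⊆ S: {carry(b2,left), robot_in(rmC)} ⊆ S  — applicable
  S \ del = {ball_in(b3,rmC), robot_in(rmC)}
  ∪ add   = {ball_in(b2,rmC), ball_in(b3,rmC), free(left), robot_in(rmC)}

== RESULT ==
["ball_in(b2,rmC)", "ball_in(b3,rmC)", "free(left)", "robot_in(rmC)"]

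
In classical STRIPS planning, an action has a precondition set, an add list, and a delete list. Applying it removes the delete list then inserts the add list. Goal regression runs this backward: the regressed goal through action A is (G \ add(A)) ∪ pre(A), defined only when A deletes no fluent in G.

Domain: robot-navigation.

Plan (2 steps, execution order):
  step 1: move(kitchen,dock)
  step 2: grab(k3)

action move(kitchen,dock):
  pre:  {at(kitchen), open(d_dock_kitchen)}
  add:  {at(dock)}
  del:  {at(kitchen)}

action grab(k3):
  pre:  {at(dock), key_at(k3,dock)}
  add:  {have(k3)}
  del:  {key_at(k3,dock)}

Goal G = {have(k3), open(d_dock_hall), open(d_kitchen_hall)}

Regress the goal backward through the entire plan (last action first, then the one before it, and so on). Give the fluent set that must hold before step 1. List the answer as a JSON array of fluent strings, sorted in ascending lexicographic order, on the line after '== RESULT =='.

Work backward from the goal:
  through step 2 (grab(k3)): drop {have(k3)}, keep {open(d_dock_hall), open(d_kitchen_hall)}, require {at(dock), key_at(k3,dock)}
    → {at(dock), key_at(k3,dock), open(d_dock_hall), open(d_kitchen_hall)}
  through step 1 (move(kitchen,dock)): drop {at(dock)}, keep {key_at(k3,dock), open(d_dock_hall), open(d_kitchen_hall)}, require {at(kitchen), open(d_dock_kitchen)}
    → {at(kitchen), key_at(k3,dock), open(d_dock_hall), open(d_dock_kitchen), open(d_kitchen_hall)}

== RESULT ==
["at(kitchen)", "key_at(k3,dock)", "open(d_dock_hall)", "open(d_dock_kitchen)", "open(d_kitchen_hall)"]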